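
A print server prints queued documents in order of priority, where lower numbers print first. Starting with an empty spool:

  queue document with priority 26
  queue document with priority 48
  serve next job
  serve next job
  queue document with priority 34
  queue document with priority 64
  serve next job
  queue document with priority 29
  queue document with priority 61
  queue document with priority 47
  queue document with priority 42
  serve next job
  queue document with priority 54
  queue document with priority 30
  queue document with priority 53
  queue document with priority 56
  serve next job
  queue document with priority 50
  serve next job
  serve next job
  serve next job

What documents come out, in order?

insert 26 → {26}
insert 48 → {26, 48}
serve next job → 26; now {48}
serve next job → 48; now {}
insert 34 → {34}
insert 64 → {34, 64}
serve next job → 34; now {64}
insert 29 → {29, 64}
insert 61 → {29, 61, 64}
insert 47 → {29, 47, 61, 64}
insert 42 → {29, 42, 47, 61, 64}
serve next job → 29; now {42, 47, 61, 64}
insert 54 → {42, 47, 54, 61, 64}
insert 30 → {30, 42, 47, 54, 61, 64}
insert 53 → {30, 42, 47, 53, 54, 61, 64}
insert 56 → {30, 42, 47, 53, 54, 56, 61, 64}
serve next job → 30; now {42, 47, 53, 54, 56, 61, 64}
insert 50 → {42, 47, 50, 53, 54, 56, 61, 64}
serve next job → 42; now {47, 50, 53, 54, 56, 61, 64}
serve next job → 47; now {50, 53, 54, 56, 61, 64}
serve next job → 50; now {53, 54, 56, 61, 64}

[26, 48, 34, 29, 30, 42, 47, 50]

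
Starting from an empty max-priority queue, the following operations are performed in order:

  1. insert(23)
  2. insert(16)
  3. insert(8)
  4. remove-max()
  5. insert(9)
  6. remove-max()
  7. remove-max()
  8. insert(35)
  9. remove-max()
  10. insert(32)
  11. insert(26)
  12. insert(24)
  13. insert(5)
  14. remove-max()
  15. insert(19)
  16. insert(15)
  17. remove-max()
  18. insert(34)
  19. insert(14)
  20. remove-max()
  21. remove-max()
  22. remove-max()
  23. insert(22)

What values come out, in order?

insert 23 → {23}
insert 16 → {23, 16}
insert 8 → {23, 16, 8}
remove-max → 23; now {16, 8}
insert 9 → {16, 9, 8}
remove-max → 16; now {9, 8}
remove-max → 9; now {8}
insert 35 → {35, 8}
remove-max → 35; now {8}
insert 32 → {32, 8}
insert 26 → {32, 26, 8}
insert 24 → {32, 26, 24, 8}
insert 5 → {32, 26, 24, 8, 5}
remove-max → 32; now {26, 24, 8, 5}
insert 19 → {26, 24, 19, 8, 5}
insert 15 → {26, 24, 19, 15, 8, 5}
remove-max → 26; now {24, 19, 15, 8, 5}
insert 34 → {34, 24, 19, 15, 8, 5}
insert 14 → {34, 24, 19, 15, 14, 8, 5}
remove-max → 34; now {24, 19, 15, 14, 8, 5}
remove-max → 24; now {19, 15, 14, 8, 5}
remove-max → 19; now {15, 14, 8, 5}
insert 22 → {22, 15, 14, 8, 5}

23 → 16 → 9 → 35 → 32 → 26 → 34 → 24 → 19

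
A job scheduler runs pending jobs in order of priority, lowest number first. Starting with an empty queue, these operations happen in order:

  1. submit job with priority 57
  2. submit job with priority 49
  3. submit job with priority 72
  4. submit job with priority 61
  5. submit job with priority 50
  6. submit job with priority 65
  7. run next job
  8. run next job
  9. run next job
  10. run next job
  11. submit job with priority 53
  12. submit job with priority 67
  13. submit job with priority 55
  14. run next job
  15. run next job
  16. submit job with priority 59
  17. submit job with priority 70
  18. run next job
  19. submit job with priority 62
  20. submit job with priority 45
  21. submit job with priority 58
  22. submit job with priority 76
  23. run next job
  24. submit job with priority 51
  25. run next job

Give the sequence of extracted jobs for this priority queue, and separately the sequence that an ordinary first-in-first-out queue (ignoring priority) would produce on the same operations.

insert 57 → {57}
insert 49 → {49, 57}
insert 72 → {49, 57, 72}
insert 61 → {49, 57, 61, 72}
insert 50 → {49, 50, 57, 61, 72}
insert 65 → {49, 50, 57, 61, 65, 72}
run next job → 49; now {50, 57, 61, 65, 72}
run next job → 50; now {57, 61, 65, 72}
run next job → 57; now {61, 65, 72}
run next job → 61; now {65, 72}
insert 53 → {53, 65, 72}
insert 67 → {53, 65, 67, 72}
insert 55 → {53, 55, 65, 67, 72}
run next job → 53; now {55, 65, 67, 72}
run next job → 55; now {65, 67, 72}
insert 59 → {59, 65, 67, 72}
insert 70 → {59, 65, 67, 70, 72}
run next job → 59; now {65, 67, 70, 72}
insert 62 → {62, 65, 67, 70, 72}
insert 45 → {45, 62, 65, 67, 70, 72}
insert 58 → {45, 58, 62, 65, 67, 70, 72}
insert 76 → {45, 58, 62, 65, 67, 70, 72, 76}
run next job → 45; now {58, 62, 65, 67, 70, 72, 76}
insert 51 → {51, 58, 62, 65, 67, 70, 72, 76}
run next job → 51; now {58, 62, 65, 67, 70, 72, 76}

priority queue: 49 → 50 → 57 → 61 → 53 → 55 → 59 → 45 → 51; FIFO queue: 57 → 49 → 72 → 61 → 50 → 65 → 53 → 67 → 55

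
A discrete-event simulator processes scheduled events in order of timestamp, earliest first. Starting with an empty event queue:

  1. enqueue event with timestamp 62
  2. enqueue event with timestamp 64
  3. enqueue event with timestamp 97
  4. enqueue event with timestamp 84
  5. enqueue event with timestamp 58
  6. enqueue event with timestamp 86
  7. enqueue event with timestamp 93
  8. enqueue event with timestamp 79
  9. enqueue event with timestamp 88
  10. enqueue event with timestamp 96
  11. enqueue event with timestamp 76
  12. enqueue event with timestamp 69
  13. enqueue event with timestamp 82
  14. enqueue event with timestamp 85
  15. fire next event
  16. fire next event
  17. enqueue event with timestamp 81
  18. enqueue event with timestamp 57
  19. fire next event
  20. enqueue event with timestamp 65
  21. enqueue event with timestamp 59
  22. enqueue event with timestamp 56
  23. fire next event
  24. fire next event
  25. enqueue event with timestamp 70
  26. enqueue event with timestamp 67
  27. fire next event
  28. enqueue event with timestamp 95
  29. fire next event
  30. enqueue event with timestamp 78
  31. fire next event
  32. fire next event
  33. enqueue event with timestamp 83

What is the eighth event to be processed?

67

insert 62 → {62}
insert 64 → {62, 64}
insert 97 → {62, 64, 97}
insert 84 → {62, 64, 84, 97}
insert 58 → {58, 62, 64, 84, 97}
insert 86 → {58, 62, 64, 84, 86, 97}
insert 93 → {58, 62, 64, 84, 86, 93, 97}
insert 79 → {58, 62, 64, 79, 84, 86, 93, 97}
insert 88 → {58, 62, 64, 79, 84, 86, 88, 93, 97}
insert 96 → {58, 62, 64, 79, 84, 86, 88, 93, 96, 97}
insert 76 → {58, 62, 64, 76, 79, 84, 86, 88, 93, 96, 97}
insert 69 → {58, 62, 64, 69, 76, 79, 84, 86, 88, 93, 96, 97}
insert 82 → {58, 62, 64, 69, 76, 79, 82, 84, 86, 88, 93, 96, 97}
insert 85 → {58, 62, 64, 69, 76, 79, 82, 84, 85, 86, 88, 93, 96, 97}
fire next event → 58; now {62, 64, 69, 76, 79, 82, 84, 85, 86, 88, 93, 96, 97}
fire next event → 62; now {64, 69, 76, 79, 82, 84, 85, 86, 88, 93, 96, 97}
insert 81 → {64, 69, 76, 79, 81, 82, 84, 85, 86, 88, 93, 96, 97}
insert 57 → {57, 64, 69, 76, 79, 81, 82, 84, 85, 86, 88, 93, 96, 97}
fire next event → 57; now {64, 69, 76, 79, 81, 82, 84, 85, 86, 88, 93, 96, 97}
insert 65 → {64, 65, 69, 76, 79, 81, 82, 84, 85, 86, 88, 93, 96, 97}
insert 59 → {59, 64, 65, 69, 76, 79, 81, 82, 84, 85, 86, 88, 93, 96, 97}
insert 56 → {56, 59, 64, 65, 69, 76, 79, 81, 82, 84, 85, 86, 88, 93, 96, 97}
fire next event → 56; now {59, 64, 65, 69, 76, 79, 81, 82, 84, 85, 86, 88, 93, 96, 97}
fire next event → 59; now {64, 65, 69, 76, 79, 81, 82, 84, 85, 86, 88, 93, 96, 97}
insert 70 → {64, 65, 69, 70, 76, 79, 81, 82, 84, 85, 86, 88, 93, 96, 97}
insert 67 → {64, 65, 67, 69, 70, 76, 79, 81, 82, 84, 85, 86, 88, 93, 96, 97}
fire next event → 64; now {65, 67, 69, 70, 76, 79, 81, 82, 84, 85, 86, 88, 93, 96, 97}
insert 95 → {65, 67, 69, 70, 76, 79, 81, 82, 84, 85, 86, 88, 93, 95, 96, 97}
fire next event → 65; now {67, 69, 70, 76, 79, 81, 82, 84, 85, 86, 88, 93, 95, 96, 97}
insert 78 → {67, 69, 70, 76, 78, 79, 81, 82, 84, 85, 86, 88, 93, 95, 96, 97}
fire next event → 67; now {69, 70, 76, 78, 79, 81, 82, 84, 85, 86, 88, 93, 95, 96, 97}
fire next event → 69; now {70, 76, 78, 79, 81, 82, 84, 85, 86, 88, 93, 95, 96, 97}
insert 83 → {70, 76, 78, 79, 81, 82, 83, 84, 85, 86, 88, 93, 95, 96, 97}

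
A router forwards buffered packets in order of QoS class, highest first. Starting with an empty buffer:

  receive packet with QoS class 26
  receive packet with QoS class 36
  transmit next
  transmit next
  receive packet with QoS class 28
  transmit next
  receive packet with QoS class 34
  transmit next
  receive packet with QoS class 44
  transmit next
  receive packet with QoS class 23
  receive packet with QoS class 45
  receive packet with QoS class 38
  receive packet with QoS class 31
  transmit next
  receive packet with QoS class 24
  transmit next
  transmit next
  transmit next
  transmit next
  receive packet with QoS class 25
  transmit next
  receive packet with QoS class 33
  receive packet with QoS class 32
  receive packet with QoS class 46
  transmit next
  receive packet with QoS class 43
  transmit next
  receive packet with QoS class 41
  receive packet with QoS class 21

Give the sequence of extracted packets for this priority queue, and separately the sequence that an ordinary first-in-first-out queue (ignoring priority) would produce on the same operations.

insert 26 → {26}
insert 36 → {36, 26}
transmit next → 36; now {26}
transmit next → 26; now {}
insert 28 → {28}
transmit next → 28; now {}
insert 34 → {34}
transmit next → 34; now {}
insert 44 → {44}
transmit next → 44; now {}
insert 23 → {23}
insert 45 → {45, 23}
insert 38 → {45, 38, 23}
insert 31 → {45, 38, 31, 23}
transmit next → 45; now {38, 31, 23}
insert 24 → {38, 31, 24, 23}
transmit next → 38; now {31, 24, 23}
transmit next → 31; now {24, 23}
transmit next → 24; now {23}
transmit next → 23; now {}
insert 25 → {25}
transmit next → 25; now {}
insert 33 → {33}
insert 32 → {33, 32}
insert 46 → {46, 33, 32}
transmit next → 46; now {33, 32}
insert 43 → {43, 33, 32}
transmit next → 43; now {33, 32}
insert 41 → {41, 33, 32}
insert 21 → {41, 33, 32, 21}

priority queue: 36, 26, 28, 34, 44, 45, 38, 31, 24, 23, 25, 46, 43; FIFO queue: 26, 36, 28, 34, 44, 23, 45, 38, 31, 24, 25, 33, 32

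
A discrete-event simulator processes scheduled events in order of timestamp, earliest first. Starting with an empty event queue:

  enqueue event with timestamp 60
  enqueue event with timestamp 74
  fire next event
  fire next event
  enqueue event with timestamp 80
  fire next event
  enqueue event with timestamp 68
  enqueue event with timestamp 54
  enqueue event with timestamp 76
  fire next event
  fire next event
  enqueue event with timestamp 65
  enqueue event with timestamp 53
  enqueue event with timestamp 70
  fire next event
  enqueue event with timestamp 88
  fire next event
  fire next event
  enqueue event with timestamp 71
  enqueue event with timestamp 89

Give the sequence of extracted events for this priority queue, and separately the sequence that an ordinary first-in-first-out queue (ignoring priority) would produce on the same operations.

priority queue: 60 → 74 → 80 → 54 → 68 → 53 → 65 → 70; FIFO queue: 60, 74, 80, 68, 54, 76, 65, 53

insert 60 → {60}
insert 74 → {60, 74}
fire next event → 60; now {74}
fire next event → 74; now {}
insert 80 → {80}
fire next event → 80; now {}
insert 68 → {68}
insert 54 → {54, 68}
insert 76 → {54, 68, 76}
fire next event → 54; now {68, 76}
fire next event → 68; now {76}
insert 65 → {65, 76}
insert 53 → {53, 65, 76}
insert 70 → {53, 65, 70, 76}
fire next event → 53; now {65, 70, 76}
insert 88 → {65, 70, 76, 88}
fire next event → 65; now {70, 76, 88}
fire next event → 70; now {76, 88}
insert 71 → {71, 76, 88}
insert 89 → {71, 76, 88, 89}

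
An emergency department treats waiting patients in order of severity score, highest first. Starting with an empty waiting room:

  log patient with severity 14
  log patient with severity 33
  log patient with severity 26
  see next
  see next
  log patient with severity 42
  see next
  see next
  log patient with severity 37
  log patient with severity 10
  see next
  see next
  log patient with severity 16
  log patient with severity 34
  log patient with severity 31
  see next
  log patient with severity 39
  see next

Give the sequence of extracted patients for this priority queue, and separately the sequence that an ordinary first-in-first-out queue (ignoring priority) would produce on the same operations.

priority queue: [33, 26, 42, 14, 37, 10, 34, 39]; FIFO queue: 14 → 33 → 26 → 42 → 37 → 10 → 16 → 34

insert 14 → {14}
insert 33 → {33, 14}
insert 26 → {33, 26, 14}
see next → 33; now {26, 14}
see next → 26; now {14}
insert 42 → {42, 14}
see next → 42; now {14}
see next → 14; now {}
insert 37 → {37}
insert 10 → {37, 10}
see next → 37; now {10}
see next → 10; now {}
insert 16 → {16}
insert 34 → {34, 16}
insert 31 → {34, 31, 16}
see next → 34; now {31, 16}
insert 39 → {39, 31, 16}
see next → 39; now {31, 16}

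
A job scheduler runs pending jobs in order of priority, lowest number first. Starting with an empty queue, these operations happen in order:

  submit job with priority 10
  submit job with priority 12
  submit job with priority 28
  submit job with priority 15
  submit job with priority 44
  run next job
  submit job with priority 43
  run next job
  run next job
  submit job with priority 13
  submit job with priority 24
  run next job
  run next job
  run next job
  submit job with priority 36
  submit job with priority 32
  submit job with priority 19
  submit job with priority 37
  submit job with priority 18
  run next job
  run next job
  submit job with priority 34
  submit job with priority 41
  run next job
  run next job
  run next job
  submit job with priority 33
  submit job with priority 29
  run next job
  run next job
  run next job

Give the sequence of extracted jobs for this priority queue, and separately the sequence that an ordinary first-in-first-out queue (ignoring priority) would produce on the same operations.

insert 10 → {10}
insert 12 → {10, 12}
insert 28 → {10, 12, 28}
insert 15 → {10, 12, 15, 28}
insert 44 → {10, 12, 15, 28, 44}
run next job → 10; now {12, 15, 28, 44}
insert 43 → {12, 15, 28, 43, 44}
run next job → 12; now {15, 28, 43, 44}
run next job → 15; now {28, 43, 44}
insert 13 → {13, 28, 43, 44}
insert 24 → {13, 24, 28, 43, 44}
run next job → 13; now {24, 28, 43, 44}
run next job → 24; now {28, 43, 44}
run next job → 28; now {43, 44}
insert 36 → {36, 43, 44}
insert 32 → {32, 36, 43, 44}
insert 19 → {19, 32, 36, 43, 44}
insert 37 → {19, 32, 36, 37, 43, 44}
insert 18 → {18, 19, 32, 36, 37, 43, 44}
run next job → 18; now {19, 32, 36, 37, 43, 44}
run next job → 19; now {32, 36, 37, 43, 44}
insert 34 → {32, 34, 36, 37, 43, 44}
insert 41 → {32, 34, 36, 37, 41, 43, 44}
run next job → 32; now {34, 36, 37, 41, 43, 44}
run next job → 34; now {36, 37, 41, 43, 44}
run next job → 36; now {37, 41, 43, 44}
insert 33 → {33, 37, 41, 43, 44}
insert 29 → {29, 33, 37, 41, 43, 44}
run next job → 29; now {33, 37, 41, 43, 44}
run next job → 33; now {37, 41, 43, 44}
run next job → 37; now {41, 43, 44}

priority queue: 10, 12, 15, 13, 24, 28, 18, 19, 32, 34, 36, 29, 33, 37; FIFO queue: 10 → 12 → 28 → 15 → 44 → 43 → 13 → 24 → 36 → 32 → 19 → 37 → 18 → 34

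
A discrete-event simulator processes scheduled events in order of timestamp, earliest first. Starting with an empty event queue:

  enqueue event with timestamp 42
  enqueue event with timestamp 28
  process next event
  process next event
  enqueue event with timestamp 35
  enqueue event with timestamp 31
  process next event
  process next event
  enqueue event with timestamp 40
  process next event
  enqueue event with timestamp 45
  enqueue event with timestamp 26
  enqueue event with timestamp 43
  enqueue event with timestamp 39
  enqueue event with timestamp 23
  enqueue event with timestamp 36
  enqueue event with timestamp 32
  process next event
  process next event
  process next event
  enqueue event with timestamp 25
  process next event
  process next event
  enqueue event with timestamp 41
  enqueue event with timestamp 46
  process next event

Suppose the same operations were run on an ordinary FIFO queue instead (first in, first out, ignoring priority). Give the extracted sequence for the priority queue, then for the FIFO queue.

insert 42 → {42}
insert 28 → {28, 42}
process next event → 28; now {42}
process next event → 42; now {}
insert 35 → {35}
insert 31 → {31, 35}
process next event → 31; now {35}
process next event → 35; now {}
insert 40 → {40}
process next event → 40; now {}
insert 45 → {45}
insert 26 → {26, 45}
insert 43 → {26, 43, 45}
insert 39 → {26, 39, 43, 45}
insert 23 → {23, 26, 39, 43, 45}
insert 36 → {23, 26, 36, 39, 43, 45}
insert 32 → {23, 26, 32, 36, 39, 43, 45}
process next event → 23; now {26, 32, 36, 39, 43, 45}
process next event → 26; now {32, 36, 39, 43, 45}
process next event → 32; now {36, 39, 43, 45}
insert 25 → {25, 36, 39, 43, 45}
process next event → 25; now {36, 39, 43, 45}
process next event → 36; now {39, 43, 45}
insert 41 → {39, 41, 43, 45}
insert 46 → {39, 41, 43, 45, 46}
process next event → 39; now {41, 43, 45, 46}

priority queue: 28, 42, 31, 35, 40, 23, 26, 32, 25, 36, 39; FIFO queue: [42, 28, 35, 31, 40, 45, 26, 43, 39, 23, 36]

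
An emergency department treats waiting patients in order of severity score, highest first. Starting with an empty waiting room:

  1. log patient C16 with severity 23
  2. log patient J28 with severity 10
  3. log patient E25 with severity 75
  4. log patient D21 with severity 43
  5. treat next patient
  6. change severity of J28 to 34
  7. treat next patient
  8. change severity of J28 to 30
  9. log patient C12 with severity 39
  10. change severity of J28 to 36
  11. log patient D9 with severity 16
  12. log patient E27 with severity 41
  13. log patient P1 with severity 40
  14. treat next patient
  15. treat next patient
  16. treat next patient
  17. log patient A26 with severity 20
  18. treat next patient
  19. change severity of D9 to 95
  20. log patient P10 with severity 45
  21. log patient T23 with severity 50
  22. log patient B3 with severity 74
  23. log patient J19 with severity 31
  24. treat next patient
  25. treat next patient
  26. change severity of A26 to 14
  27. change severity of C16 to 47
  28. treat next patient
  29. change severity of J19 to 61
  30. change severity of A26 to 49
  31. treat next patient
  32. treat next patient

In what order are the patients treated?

[E25, D21, E27, P1, C12, J28, D9, B3, T23, J19, A26]

add C16 (severity 23) → {C16:23}
add J28 (severity 10) → {C16:23, J28:10}
add E25 (severity 75) → {E25:75, C16:23, J28:10}
add D21 (severity 43) → {E25:75, D21:43, C16:23, J28:10}
treat next patient → E25; now {D21:43, C16:23, J28:10}
update J28 to severity 34 → {D21:43, J28:34, C16:23}
treat next patient → D21; now {J28:34, C16:23}
update J28 to severity 30 → {J28:30, C16:23}
add C12 (severity 39) → {C12:39, J28:30, C16:23}
update J28 to severity 36 → {C12:39, J28:36, C16:23}
add D9 (severity 16) → {C12:39, J28:36, C16:23, D9:16}
add E27 (severity 41) → {E27:41, C12:39, J28:36, C16:23, D9:16}
add P1 (severity 40) → {E27:41, P1:40, C12:39, J28:36, C16:23, D9:16}
treat next patient → E27; now {P1:40, C12:39, J28:36, C16:23, D9:16}
treat next patient → P1; now {C12:39, J28:36, C16:23, D9:16}
treat next patient → C12; now {J28:36, C16:23, D9:16}
add A26 (severity 20) → {J28:36, C16:23, A26:20, D9:16}
treat next patient → J28; now {C16:23, A26:20, D9:16}
update D9 to severity 95 → {D9:95, C16:23, A26:20}
add P10 (severity 45) → {D9:95, P10:45, C16:23, A26:20}
add T23 (severity 50) → {D9:95, T23:50, P10:45, C16:23, A26:20}
add B3 (severity 74) → {D9:95, B3:74, T23:50, P10:45, C16:23, A26:20}
add J19 (severity 31) → {D9:95, B3:74, T23:50, P10:45, J19:31, C16:23, A26:20}
treat next patient → D9; now {B3:74, T23:50, P10:45, J19:31, C16:23, A26:20}
treat next patient → B3; now {T23:50, P10:45, J19:31, C16:23, A26:20}
update A26 to severity 14 → {T23:50, P10:45, J19:31, C16:23, A26:14}
update C16 to severity 47 → {T23:50, C16:47, P10:45, J19:31, A26:14}
treat next patient → T23; now {C16:47, P10:45, J19:31, A26:14}
update J19 to severity 61 → {J19:61, C16:47, P10:45, A26:14}
update A26 to severity 49 → {J19:61, A26:49, C16:47, P10:45}
treat next patient → J19; now {A26:49, C16:47, P10:45}
treat next patient → A26; now {C16:47, P10:45}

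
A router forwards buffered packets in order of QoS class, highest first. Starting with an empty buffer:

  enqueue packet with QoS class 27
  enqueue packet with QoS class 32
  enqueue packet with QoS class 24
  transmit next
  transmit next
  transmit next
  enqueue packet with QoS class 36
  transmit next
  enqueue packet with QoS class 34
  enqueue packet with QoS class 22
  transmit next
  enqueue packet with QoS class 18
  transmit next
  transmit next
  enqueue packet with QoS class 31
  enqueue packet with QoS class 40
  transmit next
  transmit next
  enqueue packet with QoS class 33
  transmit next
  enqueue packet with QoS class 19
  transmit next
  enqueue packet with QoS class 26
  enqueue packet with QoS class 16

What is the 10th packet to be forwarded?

insert 27 → {27}
insert 32 → {32, 27}
insert 24 → {32, 27, 24}
transmit next → 32; now {27, 24}
transmit next → 27; now {24}
transmit next → 24; now {}
insert 36 → {36}
transmit next → 36; now {}
insert 34 → {34}
insert 22 → {34, 22}
transmit next → 34; now {22}
insert 18 → {22, 18}
transmit next → 22; now {18}
transmit next → 18; now {}
insert 31 → {31}
insert 40 → {40, 31}
transmit next → 40; now {31}
transmit next → 31; now {}
insert 33 → {33}
transmit next → 33; now {}
insert 19 → {19}
transmit next → 19; now {}
insert 26 → {26}
insert 16 → {26, 16}

33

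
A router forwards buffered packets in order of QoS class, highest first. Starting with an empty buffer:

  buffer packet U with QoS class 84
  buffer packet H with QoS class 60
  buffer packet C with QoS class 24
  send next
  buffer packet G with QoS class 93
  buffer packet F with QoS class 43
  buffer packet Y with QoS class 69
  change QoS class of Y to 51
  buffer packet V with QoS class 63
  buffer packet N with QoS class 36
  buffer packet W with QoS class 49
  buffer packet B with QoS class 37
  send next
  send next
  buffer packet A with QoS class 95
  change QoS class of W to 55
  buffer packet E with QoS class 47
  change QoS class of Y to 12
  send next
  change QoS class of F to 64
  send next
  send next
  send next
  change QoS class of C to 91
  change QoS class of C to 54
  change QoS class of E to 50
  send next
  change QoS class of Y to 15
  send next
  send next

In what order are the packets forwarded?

add U (QoS class 84) → {U:84}
add H (QoS class 60) → {U:84, H:60}
add C (QoS class 24) → {U:84, H:60, C:24}
send next → U; now {H:60, C:24}
add G (QoS class 93) → {G:93, H:60, C:24}
add F (QoS class 43) → {G:93, H:60, F:43, C:24}
add Y (QoS class 69) → {G:93, Y:69, H:60, F:43, C:24}
update Y to QoS class 51 → {G:93, H:60, Y:51, F:43, C:24}
add V (QoS class 63) → {G:93, V:63, H:60, Y:51, F:43, C:24}
add N (QoS class 36) → {G:93, V:63, H:60, Y:51, F:43, N:36, C:24}
add W (QoS class 49) → {G:93, V:63, H:60, Y:51, W:49, F:43, N:36, C:24}
add B (QoS class 37) → {G:93, V:63, H:60, Y:51, W:49, F:43, B:37, N:36, C:24}
send next → G; now {V:63, H:60, Y:51, W:49, F:43, B:37, N:36, C:24}
send next → V; now {H:60, Y:51, W:49, F:43, B:37, N:36, C:24}
add A (QoS class 95) → {A:95, H:60, Y:51, W:49, F:43, B:37, N:36, C:24}
update W to QoS class 55 → {A:95, H:60, W:55, Y:51, F:43, B:37, N:36, C:24}
add E (QoS class 47) → {A:95, H:60, W:55, Y:51, E:47, F:43, B:37, N:36, C:24}
update Y to QoS class 12 → {A:95, H:60, W:55, E:47, F:43, B:37, N:36, C:24, Y:12}
send next → A; now {H:60, W:55, E:47, F:43, B:37, N:36, C:24, Y:12}
update F to QoS class 64 → {F:64, H:60, W:55, E:47, B:37, N:36, C:24, Y:12}
send next → F; now {H:60, W:55, E:47, B:37, N:36, C:24, Y:12}
send next → H; now {W:55, E:47, B:37, N:36, C:24, Y:12}
send next → W; now {E:47, B:37, N:36, C:24, Y:12}
update C to QoS class 91 → {C:91, E:47, B:37, N:36, Y:12}
update C to QoS class 54 → {C:54, E:47, B:37, N:36, Y:12}
update E to QoS class 50 → {C:54, E:50, B:37, N:36, Y:12}
send next → C; now {E:50, B:37, N:36, Y:12}
update Y to QoS class 15 → {E:50, B:37, N:36, Y:15}
send next → E; now {B:37, N:36, Y:15}
send next → B; now {N:36, Y:15}

U → G → V → A → F → H → W → C → E → B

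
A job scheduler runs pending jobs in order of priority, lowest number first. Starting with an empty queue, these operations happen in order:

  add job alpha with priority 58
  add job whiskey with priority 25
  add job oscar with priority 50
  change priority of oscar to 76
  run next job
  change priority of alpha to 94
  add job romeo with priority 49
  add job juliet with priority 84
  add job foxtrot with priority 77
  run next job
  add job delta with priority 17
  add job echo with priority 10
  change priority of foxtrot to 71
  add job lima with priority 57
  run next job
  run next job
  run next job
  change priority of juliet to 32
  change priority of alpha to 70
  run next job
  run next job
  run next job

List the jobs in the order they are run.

whiskey, romeo, echo, delta, lima, juliet, alpha, foxtrot

add alpha (priority 58) → {alpha:58}
add whiskey (priority 25) → {whiskey:25, alpha:58}
add oscar (priority 50) → {whiskey:25, oscar:50, alpha:58}
update oscar to priority 76 → {whiskey:25, alpha:58, oscar:76}
run next job → whiskey; now {alpha:58, oscar:76}
update alpha to priority 94 → {oscar:76, alpha:94}
add romeo (priority 49) → {romeo:49, oscar:76, alpha:94}
add juliet (priority 84) → {romeo:49, oscar:76, juliet:84, alpha:94}
add foxtrot (priority 77) → {romeo:49, oscar:76, foxtrot:77, juliet:84, alpha:94}
run next job → romeo; now {oscar:76, foxtrot:77, juliet:84, alpha:94}
add delta (priority 17) → {delta:17, oscar:76, foxtrot:77, juliet:84, alpha:94}
add echo (priority 10) → {echo:10, delta:17, oscar:76, foxtrot:77, juliet:84, alpha:94}
update foxtrot to priority 71 → {echo:10, delta:17, foxtrot:71, oscar:76, juliet:84, alpha:94}
add lima (priority 57) → {echo:10, delta:17, lima:57, foxtrot:71, oscar:76, juliet:84, alpha:94}
run next job → echo; now {delta:17, lima:57, foxtrot:71, oscar:76, juliet:84, alpha:94}
run next job → delta; now {lima:57, foxtrot:71, oscar:76, juliet:84, alpha:94}
run next job → lima; now {foxtrot:71, oscar:76, juliet:84, alpha:94}
update juliet to priority 32 → {juliet:32, foxtrot:71, oscar:76, alpha:94}
update alpha to priority 70 → {juliet:32, alpha:70, foxtrot:71, oscar:76}
run next job → juliet; now {alpha:70, foxtrot:71, oscar:76}
run next job → alpha; now {foxtrot:71, oscar:76}
run next job → foxtrot; now {oscar:76}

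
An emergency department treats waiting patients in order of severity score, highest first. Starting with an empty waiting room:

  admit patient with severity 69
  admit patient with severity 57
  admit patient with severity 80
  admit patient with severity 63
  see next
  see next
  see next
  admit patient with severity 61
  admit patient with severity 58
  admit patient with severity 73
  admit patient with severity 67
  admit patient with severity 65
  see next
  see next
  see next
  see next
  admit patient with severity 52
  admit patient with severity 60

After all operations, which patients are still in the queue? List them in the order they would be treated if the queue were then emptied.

60, 58, 57, 52

insert 69 → {69}
insert 57 → {69, 57}
insert 80 → {80, 69, 57}
insert 63 → {80, 69, 63, 57}
see next → 80; now {69, 63, 57}
see next → 69; now {63, 57}
see next → 63; now {57}
insert 61 → {61, 57}
insert 58 → {61, 58, 57}
insert 73 → {73, 61, 58, 57}
insert 67 → {73, 67, 61, 58, 57}
insert 65 → {73, 67, 65, 61, 58, 57}
see next → 73; now {67, 65, 61, 58, 57}
see next → 67; now {65, 61, 58, 57}
see next → 65; now {61, 58, 57}
see next → 61; now {58, 57}
insert 52 → {58, 57, 52}
insert 60 → {60, 58, 57, 52}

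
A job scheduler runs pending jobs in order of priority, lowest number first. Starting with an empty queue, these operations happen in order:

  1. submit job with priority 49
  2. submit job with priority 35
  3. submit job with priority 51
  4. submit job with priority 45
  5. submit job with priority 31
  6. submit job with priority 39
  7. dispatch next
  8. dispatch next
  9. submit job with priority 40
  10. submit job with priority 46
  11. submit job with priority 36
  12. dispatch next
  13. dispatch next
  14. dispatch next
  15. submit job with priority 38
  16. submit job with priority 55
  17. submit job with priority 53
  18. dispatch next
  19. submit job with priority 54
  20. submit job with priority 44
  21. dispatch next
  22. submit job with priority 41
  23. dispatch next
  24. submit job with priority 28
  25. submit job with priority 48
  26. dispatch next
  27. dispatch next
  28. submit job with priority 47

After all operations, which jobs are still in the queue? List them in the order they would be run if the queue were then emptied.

46, 47, 48, 49, 51, 53, 54, 55

insert 49 → {49}
insert 35 → {35, 49}
insert 51 → {35, 49, 51}
insert 45 → {35, 45, 49, 51}
insert 31 → {31, 35, 45, 49, 51}
insert 39 → {31, 35, 39, 45, 49, 51}
dispatch next → 31; now {35, 39, 45, 49, 51}
dispatch next → 35; now {39, 45, 49, 51}
insert 40 → {39, 40, 45, 49, 51}
insert 46 → {39, 40, 45, 46, 49, 51}
insert 36 → {36, 39, 40, 45, 46, 49, 51}
dispatch next → 36; now {39, 40, 45, 46, 49, 51}
dispatch next → 39; now {40, 45, 46, 49, 51}
dispatch next → 40; now {45, 46, 49, 51}
insert 38 → {38, 45, 46, 49, 51}
insert 55 → {38, 45, 46, 49, 51, 55}
insert 53 → {38, 45, 46, 49, 51, 53, 55}
dispatch next → 38; now {45, 46, 49, 51, 53, 55}
insert 54 → {45, 46, 49, 51, 53, 54, 55}
insert 44 → {44, 45, 46, 49, 51, 53, 54, 55}
dispatch next → 44; now {45, 46, 49, 51, 53, 54, 55}
insert 41 → {41, 45, 46, 49, 51, 53, 54, 55}
dispatch next → 41; now {45, 46, 49, 51, 53, 54, 55}
insert 28 → {28, 45, 46, 49, 51, 53, 54, 55}
insert 48 → {28, 45, 46, 48, 49, 51, 53, 54, 55}
dispatch next → 28; now {45, 46, 48, 49, 51, 53, 54, 55}
dispatch next → 45; now {46, 48, 49, 51, 53, 54, 55}
insert 47 → {46, 47, 48, 49, 51, 53, 54, 55}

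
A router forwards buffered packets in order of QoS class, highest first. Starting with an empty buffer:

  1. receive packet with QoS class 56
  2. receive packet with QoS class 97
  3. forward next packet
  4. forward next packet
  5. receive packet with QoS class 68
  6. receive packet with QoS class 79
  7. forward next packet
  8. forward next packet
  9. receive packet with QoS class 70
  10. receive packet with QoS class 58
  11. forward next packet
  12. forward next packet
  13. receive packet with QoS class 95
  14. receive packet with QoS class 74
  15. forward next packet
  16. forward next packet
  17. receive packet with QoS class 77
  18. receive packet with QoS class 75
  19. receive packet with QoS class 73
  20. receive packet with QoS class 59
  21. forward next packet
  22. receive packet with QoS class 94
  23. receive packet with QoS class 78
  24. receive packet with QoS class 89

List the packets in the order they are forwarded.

[97, 56, 79, 68, 70, 58, 95, 74, 77]

insert 56 → {56}
insert 97 → {97, 56}
forward next packet → 97; now {56}
forward next packet → 56; now {}
insert 68 → {68}
insert 79 → {79, 68}
forward next packet → 79; now {68}
forward next packet → 68; now {}
insert 70 → {70}
insert 58 → {70, 58}
forward next packet → 70; now {58}
forward next packet → 58; now {}
insert 95 → {95}
insert 74 → {95, 74}
forward next packet → 95; now {74}
forward next packet → 74; now {}
insert 77 → {77}
insert 75 → {77, 75}
insert 73 → {77, 75, 73}
insert 59 → {77, 75, 73, 59}
forward next packet → 77; now {75, 73, 59}
insert 94 → {94, 75, 73, 59}
insert 78 → {94, 78, 75, 73, 59}
insert 89 → {94, 89, 78, 75, 73, 59}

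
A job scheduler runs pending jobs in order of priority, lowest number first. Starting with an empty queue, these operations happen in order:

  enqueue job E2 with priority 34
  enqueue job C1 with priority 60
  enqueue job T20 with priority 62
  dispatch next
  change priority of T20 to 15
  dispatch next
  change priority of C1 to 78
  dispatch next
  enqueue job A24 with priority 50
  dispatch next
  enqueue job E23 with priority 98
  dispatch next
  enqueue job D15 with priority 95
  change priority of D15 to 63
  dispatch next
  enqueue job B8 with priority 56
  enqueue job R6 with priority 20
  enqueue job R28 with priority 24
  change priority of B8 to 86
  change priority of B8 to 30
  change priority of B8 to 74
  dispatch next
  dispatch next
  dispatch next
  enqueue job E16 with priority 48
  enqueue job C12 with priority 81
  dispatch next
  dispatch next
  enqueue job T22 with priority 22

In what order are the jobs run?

E2 → T20 → C1 → A24 → E23 → D15 → R6 → R28 → B8 → E16 → C12

add E2 (priority 34) → {E2:34}
add C1 (priority 60) → {E2:34, C1:60}
add T20 (priority 62) → {E2:34, C1:60, T20:62}
dispatch next → E2; now {C1:60, T20:62}
update T20 to priority 15 → {T20:15, C1:60}
dispatch next → T20; now {C1:60}
update C1 to priority 78 → {C1:78}
dispatch next → C1; now {}
add A24 (priority 50) → {A24:50}
dispatch next → A24; now {}
add E23 (priority 98) → {E23:98}
dispatch next → E23; now {}
add D15 (priority 95) → {D15:95}
update D15 to priority 63 → {D15:63}
dispatch next → D15; now {}
add B8 (priority 56) → {B8:56}
add R6 (priority 20) → {R6:20, B8:56}
add R28 (priority 24) → {R6:20, R28:24, B8:56}
update B8 to priority 86 → {R6:20, R28:24, B8:86}
update B8 to priority 30 → {R6:20, R28:24, B8:30}
update B8 to priority 74 → {R6:20, R28:24, B8:74}
dispatch next → R6; now {R28:24, B8:74}
dispatch next → R28; now {B8:74}
dispatch next → B8; now {}
add E16 (priority 48) → {E16:48}
add C12 (priority 81) → {E16:48, C12:81}
dispatch next → E16; now {C12:81}
dispatch next → C12; now {}
add T22 (priority 22) → {T22:22}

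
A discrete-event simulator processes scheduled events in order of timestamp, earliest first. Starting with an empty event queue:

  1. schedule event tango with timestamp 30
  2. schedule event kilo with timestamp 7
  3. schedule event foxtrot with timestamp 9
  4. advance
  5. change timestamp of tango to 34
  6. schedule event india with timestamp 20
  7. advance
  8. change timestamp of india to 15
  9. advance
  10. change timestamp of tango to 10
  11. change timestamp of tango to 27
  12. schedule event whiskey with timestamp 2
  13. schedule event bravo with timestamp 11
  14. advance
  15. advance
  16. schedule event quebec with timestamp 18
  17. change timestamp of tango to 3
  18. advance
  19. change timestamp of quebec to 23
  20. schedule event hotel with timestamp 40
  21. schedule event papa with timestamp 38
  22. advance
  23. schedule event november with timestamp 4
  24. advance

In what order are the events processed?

kilo → foxtrot → india → whiskey → bravo → tango → quebec → november

add tango (timestamp 30) → {tango:30}
add kilo (timestamp 7) → {kilo:7, tango:30}
add foxtrot (timestamp 9) → {kilo:7, foxtrot:9, tango:30}
advance → kilo; now {foxtrot:9, tango:30}
update tango to timestamp 34 → {foxtrot:9, tango:34}
add india (timestamp 20) → {foxtrot:9, india:20, tango:34}
advance → foxtrot; now {india:20, tango:34}
update india to timestamp 15 → {india:15, tango:34}
advance → india; now {tango:34}
update tango to timestamp 10 → {tango:10}
update tango to timestamp 27 → {tango:27}
add whiskey (timestamp 2) → {whiskey:2, tango:27}
add bravo (timestamp 11) → {whiskey:2, bravo:11, tango:27}
advance → whiskey; now {bravo:11, tango:27}
advance → bravo; now {tango:27}
add quebec (timestamp 18) → {quebec:18, tango:27}
update tango to timestamp 3 → {tango:3, quebec:18}
advance → tango; now {quebec:18}
update quebec to timestamp 23 → {quebec:23}
add hotel (timestamp 40) → {quebec:23, hotel:40}
add papa (timestamp 38) → {quebec:23, papa:38, hotel:40}
advance → quebec; now {papa:38, hotel:40}
add november (timestamp 4) → {november:4, papa:38, hotel:40}
advance → november; now {papa:38, hotel:40}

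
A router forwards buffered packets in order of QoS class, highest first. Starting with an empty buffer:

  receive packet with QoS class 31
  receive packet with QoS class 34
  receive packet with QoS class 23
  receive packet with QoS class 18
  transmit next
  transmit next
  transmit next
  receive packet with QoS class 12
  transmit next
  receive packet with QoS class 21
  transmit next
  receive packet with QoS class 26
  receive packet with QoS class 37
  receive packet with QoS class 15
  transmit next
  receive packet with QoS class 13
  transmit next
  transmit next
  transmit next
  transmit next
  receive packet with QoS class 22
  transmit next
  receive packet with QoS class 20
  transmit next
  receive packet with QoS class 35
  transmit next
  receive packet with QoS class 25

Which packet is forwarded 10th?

12

insert 31 → {31}
insert 34 → {34, 31}
insert 23 → {34, 31, 23}
insert 18 → {34, 31, 23, 18}
transmit next → 34; now {31, 23, 18}
transmit next → 31; now {23, 18}
transmit next → 23; now {18}
insert 12 → {18, 12}
transmit next → 18; now {12}
insert 21 → {21, 12}
transmit next → 21; now {12}
insert 26 → {26, 12}
insert 37 → {37, 26, 12}
insert 15 → {37, 26, 15, 12}
transmit next → 37; now {26, 15, 12}
insert 13 → {26, 15, 13, 12}
transmit next → 26; now {15, 13, 12}
transmit next → 15; now {13, 12}
transmit next → 13; now {12}
transmit next → 12; now {}
insert 22 → {22}
transmit next → 22; now {}
insert 20 → {20}
transmit next → 20; now {}
insert 35 → {35}
transmit next → 35; now {}
insert 25 → {25}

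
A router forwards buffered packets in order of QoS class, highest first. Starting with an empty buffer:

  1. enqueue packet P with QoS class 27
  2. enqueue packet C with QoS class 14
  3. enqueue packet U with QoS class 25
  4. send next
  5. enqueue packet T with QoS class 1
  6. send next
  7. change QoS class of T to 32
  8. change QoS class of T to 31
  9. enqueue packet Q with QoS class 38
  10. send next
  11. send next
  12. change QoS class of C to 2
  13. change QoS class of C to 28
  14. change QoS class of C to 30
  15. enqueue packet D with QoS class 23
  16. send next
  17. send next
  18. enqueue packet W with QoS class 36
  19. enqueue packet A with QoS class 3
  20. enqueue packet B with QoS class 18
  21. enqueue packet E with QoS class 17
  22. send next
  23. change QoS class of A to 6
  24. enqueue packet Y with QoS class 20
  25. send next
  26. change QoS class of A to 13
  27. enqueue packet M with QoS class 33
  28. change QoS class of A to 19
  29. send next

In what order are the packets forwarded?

add P (QoS class 27) → {P:27}
add C (QoS class 14) → {P:27, C:14}
add U (QoS class 25) → {P:27, U:25, C:14}
send next → P; now {U:25, C:14}
add T (QoS class 1) → {U:25, C:14, T:1}
send next → U; now {C:14, T:1}
update T to QoS class 32 → {T:32, C:14}
update T to QoS class 31 → {T:31, C:14}
add Q (QoS class 38) → {Q:38, T:31, C:14}
send next → Q; now {T:31, C:14}
send next → T; now {C:14}
update C to QoS class 2 → {C:2}
update C to QoS class 28 → {C:28}
update C to QoS class 30 → {C:30}
add D (QoS class 23) → {C:30, D:23}
send next → C; now {D:23}
send next → D; now {}
add W (QoS class 36) → {W:36}
add A (QoS class 3) → {W:36, A:3}
add B (QoS class 18) → {W:36, B:18, A:3}
add E (QoS class 17) → {W:36, B:18, E:17, A:3}
send next → W; now {B:18, E:17, A:3}
update A to QoS class 6 → {B:18, E:17, A:6}
add Y (QoS class 20) → {Y:20, B:18, E:17, A:6}
send next → Y; now {B:18, E:17, A:6}
update A to QoS class 13 → {B:18, E:17, A:13}
add M (QoS class 33) → {M:33, B:18, E:17, A:13}
update A to QoS class 19 → {M:33, A:19, B:18, E:17}
send next → M; now {A:19, B:18, E:17}

[P, U, Q, T, C, D, W, Y, M]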